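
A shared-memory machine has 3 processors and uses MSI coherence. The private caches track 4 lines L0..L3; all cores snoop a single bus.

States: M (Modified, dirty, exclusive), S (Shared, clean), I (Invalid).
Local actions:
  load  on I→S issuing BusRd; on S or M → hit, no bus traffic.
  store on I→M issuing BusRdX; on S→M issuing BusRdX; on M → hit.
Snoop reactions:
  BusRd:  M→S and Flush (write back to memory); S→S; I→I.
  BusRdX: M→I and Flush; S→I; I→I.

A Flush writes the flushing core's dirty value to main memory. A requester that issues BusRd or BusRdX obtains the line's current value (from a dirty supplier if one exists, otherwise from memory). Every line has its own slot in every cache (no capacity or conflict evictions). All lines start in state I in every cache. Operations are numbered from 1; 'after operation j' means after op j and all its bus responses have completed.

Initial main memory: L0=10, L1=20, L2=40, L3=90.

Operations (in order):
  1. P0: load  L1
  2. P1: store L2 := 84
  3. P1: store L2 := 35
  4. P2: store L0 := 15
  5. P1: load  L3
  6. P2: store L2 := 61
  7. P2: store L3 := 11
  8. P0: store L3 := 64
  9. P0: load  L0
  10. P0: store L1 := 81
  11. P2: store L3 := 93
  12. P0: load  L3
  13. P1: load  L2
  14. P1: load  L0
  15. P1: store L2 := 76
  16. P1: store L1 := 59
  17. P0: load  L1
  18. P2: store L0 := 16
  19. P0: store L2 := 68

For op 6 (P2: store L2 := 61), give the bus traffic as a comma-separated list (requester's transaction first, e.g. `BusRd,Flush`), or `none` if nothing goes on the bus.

bus = BusRdX,Flush

step 1: P0: load  L1  ⟶  SII  (L1)  txn=BusRd  M[L1]=20
step 2: P1: store L2 := 84  ⟶  IMI  (L2)  txn=BusRdX  M[L2]=40
step 3: P1: store L2 := 35  ⟶  IMI  (L2)  txn=∅  M[L2]=40
step 4: P2: store L0 := 15  ⟶  IIM  (L0)  txn=BusRdX  M[L0]=10
step 5: P1: load  L3  ⟶  ISI  (L3)  txn=BusRd  M[L3]=90
step 6: P2: store L2 := 61  ⟶  IIM  (L2)  txn=BusRdX+Flush  M[L2]=35
step 7: P2: store L3 := 11  ⟶  IIM  (L3)  txn=BusRdX  M[L3]=90
step 8: P0: store L3 := 64  ⟶  MII  (L3)  txn=BusRdX+Flush  M[L3]=11
step 9: P0: load  L0  ⟶  SIS  (L0)  txn=BusRd+Flush  M[L0]=15
step 10: P0: store L1 := 81  ⟶  MII  (L1)  txn=BusRdX  M[L1]=20
step 11: P2: store L3 := 93  ⟶  IIM  (L3)  txn=BusRdX+Flush  M[L3]=64
step 12: P0: load  L3  ⟶  SIS  (L3)  txn=BusRd+Flush  M[L3]=93
step 13: P1: load  L2  ⟶  ISS  (L2)  txn=BusRd+Flush  M[L2]=61
step 14: P1: load  L0  ⟶  SSS  (L0)  txn=BusRd  M[L0]=15
step 15: P1: store L2 := 76  ⟶  IMI  (L2)  txn=BusRdX  M[L2]=61
step 16: P1: store L1 := 59  ⟶  IMI  (L1)  txn=BusRdX+Flush  M[L1]=81
step 17: P0: load  L1  ⟶  SSI  (L1)  txn=BusRd+Flush  M[L1]=59
step 18: P2: store L0 := 16  ⟶  IIM  (L0)  txn=BusRdX  M[L0]=15
step 19: P0: store L2 := 68  ⟶  MII  (L2)  txn=BusRdX+Flush  M[L2]=76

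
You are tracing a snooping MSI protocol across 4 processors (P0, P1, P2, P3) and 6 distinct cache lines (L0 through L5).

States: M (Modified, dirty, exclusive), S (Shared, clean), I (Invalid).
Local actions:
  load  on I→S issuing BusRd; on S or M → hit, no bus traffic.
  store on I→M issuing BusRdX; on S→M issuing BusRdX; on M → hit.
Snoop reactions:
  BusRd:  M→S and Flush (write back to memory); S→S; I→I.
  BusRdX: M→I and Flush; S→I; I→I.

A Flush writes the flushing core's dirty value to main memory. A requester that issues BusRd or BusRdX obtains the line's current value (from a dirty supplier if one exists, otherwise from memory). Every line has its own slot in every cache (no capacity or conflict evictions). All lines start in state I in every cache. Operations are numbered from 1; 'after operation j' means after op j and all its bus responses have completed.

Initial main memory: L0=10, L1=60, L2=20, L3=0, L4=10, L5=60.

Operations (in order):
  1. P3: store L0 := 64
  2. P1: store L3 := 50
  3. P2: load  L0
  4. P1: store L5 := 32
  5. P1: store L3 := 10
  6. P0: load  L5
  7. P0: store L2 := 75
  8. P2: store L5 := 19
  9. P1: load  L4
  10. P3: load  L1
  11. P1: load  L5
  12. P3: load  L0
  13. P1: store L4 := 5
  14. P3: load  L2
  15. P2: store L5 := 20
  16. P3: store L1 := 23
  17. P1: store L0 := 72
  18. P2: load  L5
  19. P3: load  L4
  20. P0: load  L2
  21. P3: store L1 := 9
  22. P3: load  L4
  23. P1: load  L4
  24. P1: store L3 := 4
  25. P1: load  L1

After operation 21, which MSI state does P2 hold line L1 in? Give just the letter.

state = I

[1] P3: store L0 := 64 | P0:I, P1:I, P2:I, P3:M(64) | bus: BusRdX
[2] P1: store L3 := 50 | P0:I, P1:M(50), P2:I, P3:I | bus: BusRdX
[3] P2: load  L0 | P0:I, P1:I, P2:S(64), P3:S(64) | bus: BusRd,Flush
[4] P1: store L5 := 32 | P0:I, P1:M(32), P2:I, P3:I | bus: BusRdX
[5] P1: store L3 := 10 | P0:I, P1:M(10), P2:I, P3:I | bus: none
[6] P0: load  L5 | P0:S(32), P1:S(32), P2:I, P3:I | bus: BusRd,Flush
[7] P0: store L2 := 75 | P0:M(75), P1:I, P2:I, P3:I | bus: BusRdX
[8] P2: store L5 := 19 | P0:I, P1:I, P2:M(19), P3:I | bus: BusRdX
[9] P1: load  L4 | P0:I, P1:S(10), P2:I, P3:I | bus: BusRd
[10] P3: load  L1 | P0:I, P1:I, P2:I, P3:S(60) | bus: BusRd
[11] P1: load  L5 | P0:I, P1:S(19), P2:S(19), P3:I | bus: BusRd,Flush
[12] P3: load  L0 | P0:I, P1:I, P2:S(64), P3:S(64) | bus: none
[13] P1: store L4 := 5 | P0:I, P1:M(5), P2:I, P3:I | bus: BusRdX
[14] P3: load  L2 | P0:S(75), P1:I, P2:I, P3:S(75) | bus: BusRd,Flush
[15] P2: store L5 := 20 | P0:I, P1:I, P2:M(20), P3:I | bus: BusRdX
[16] P3: store L1 := 23 | P0:I, P1:I, P2:I, P3:M(23) | bus: BusRdX
[17] P1: store L0 := 72 | P0:I, P1:M(72), P2:I, P3:I | bus: BusRdX
[18] P2: load  L5 | P0:I, P1:I, P2:M(20), P3:I | bus: none
[19] P3: load  L4 | P0:I, P1:S(5), P2:I, P3:S(5) | bus: BusRd,Flush
[20] P0: load  L2 | P0:S(75), P1:I, P2:I, P3:S(75) | bus: none
[21] P3: store L1 := 9 | P0:I, P1:I, P2:I, P3:M(9) | bus: none
[22] P3: load  L4 | P0:I, P1:S(5), P2:I, P3:S(5) | bus: none
[23] P1: load  L4 | P0:I, P1:S(5), P2:I, P3:S(5) | bus: none
[24] P1: store L3 := 4 | P0:I, P1:M(4), P2:I, P3:I | bus: none
[25] P1: load  L1 | P0:I, P1:S(9), P2:I, P3:S(9) | bus: BusRd,Flush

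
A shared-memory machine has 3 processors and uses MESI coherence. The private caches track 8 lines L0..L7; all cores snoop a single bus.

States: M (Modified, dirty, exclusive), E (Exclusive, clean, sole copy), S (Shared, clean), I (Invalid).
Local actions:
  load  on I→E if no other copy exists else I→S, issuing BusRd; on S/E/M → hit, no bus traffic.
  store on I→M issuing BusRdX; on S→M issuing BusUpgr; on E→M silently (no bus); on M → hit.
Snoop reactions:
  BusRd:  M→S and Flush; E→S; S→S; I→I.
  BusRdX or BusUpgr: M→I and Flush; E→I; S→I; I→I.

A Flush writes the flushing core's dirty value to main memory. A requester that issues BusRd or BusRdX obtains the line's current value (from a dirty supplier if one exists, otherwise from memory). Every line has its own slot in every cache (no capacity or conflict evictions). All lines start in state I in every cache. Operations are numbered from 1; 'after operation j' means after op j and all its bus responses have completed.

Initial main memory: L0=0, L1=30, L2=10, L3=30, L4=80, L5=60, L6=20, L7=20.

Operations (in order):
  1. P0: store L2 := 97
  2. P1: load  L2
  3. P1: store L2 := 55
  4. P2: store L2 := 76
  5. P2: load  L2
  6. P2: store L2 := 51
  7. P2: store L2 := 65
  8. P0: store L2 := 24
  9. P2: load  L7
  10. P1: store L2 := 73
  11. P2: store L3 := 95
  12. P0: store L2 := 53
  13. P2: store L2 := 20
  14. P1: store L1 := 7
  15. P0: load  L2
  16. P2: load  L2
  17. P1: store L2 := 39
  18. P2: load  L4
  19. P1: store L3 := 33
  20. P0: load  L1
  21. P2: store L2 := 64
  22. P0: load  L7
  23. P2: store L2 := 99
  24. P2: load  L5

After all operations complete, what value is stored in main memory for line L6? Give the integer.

memory[L6] = 20

1. P0: store L2 := 97  bus=[BusRdX]  L2: P0=M P1=I P2=I  mem[L2]=10
2. P1: load  L2  bus=[BusRd,Flush]  L2: P0=S P1=S P2=I  mem[L2]=97
3. P1: store L2 := 55  bus=[BusUpgr]  L2: P0=I P1=M P2=I  mem[L2]=97
4. P2: store L2 := 76  bus=[BusRdX,Flush]  L2: P0=I P1=I P2=M  mem[L2]=55
5. P2: load  L2  bus=[-]  L2: P0=I P1=I P2=M  mem[L2]=55
6. P2: store L2 := 51  bus=[-]  L2: P0=I P1=I P2=M  mem[L2]=55
7. P2: store L2 := 65  bus=[-]  L2: P0=I P1=I P2=M  mem[L2]=55
8. P0: store L2 := 24  bus=[BusRdX,Flush]  L2: P0=M P1=I P2=I  mem[L2]=65
9. P2: load  L7  bus=[BusRd]  L7: P0=I P1=I P2=E  mem[L7]=20
10. P1: store L2 := 73  bus=[BusRdX,Flush]  L2: P0=I P1=M P2=I  mem[L2]=24
11. P2: store L3 := 95  bus=[BusRdX]  L3: P0=I P1=I P2=M  mem[L3]=30
12. P0: store L2 := 53  bus=[BusRdX,Flush]  L2: P0=M P1=I P2=I  mem[L2]=73
13. P2: store L2 := 20  bus=[BusRdX,Flush]  L2: P0=I P1=I P2=M  mem[L2]=53
14. P1: store L1 := 7  bus=[BusRdX]  L1: P0=I P1=M P2=I  mem[L1]=30
15. P0: load  L2  bus=[BusRd,Flush]  L2: P0=S P1=I P2=S  mem[L2]=20
16. P2: load  L2  bus=[-]  L2: P0=S P1=I P2=S  mem[L2]=20
17. P1: store L2 := 39  bus=[BusRdX]  L2: P0=I P1=M P2=I  mem[L2]=20
18. P2: load  L4  bus=[BusRd]  L4: P0=I P1=I P2=E  mem[L4]=80
19. P1: store L3 := 33  bus=[BusRdX,Flush]  L3: P0=I P1=M P2=I  mem[L3]=95
20. P0: load  L1  bus=[BusRd,Flush]  L1: P0=S P1=S P2=I  mem[L1]=7
21. P2: store L2 := 64  bus=[BusRdX,Flush]  L2: P0=I P1=I P2=M  mem[L2]=39
22. P0: load  L7  bus=[BusRd]  L7: P0=S P1=I P2=S  mem[L7]=20
23. P2: store L2 := 99  bus=[-]  L2: P0=I P1=I P2=M  mem[L2]=39
24. P2: load  L5  bus=[BusRd]  L5: P0=I P1=I P2=E  mem[L5]=60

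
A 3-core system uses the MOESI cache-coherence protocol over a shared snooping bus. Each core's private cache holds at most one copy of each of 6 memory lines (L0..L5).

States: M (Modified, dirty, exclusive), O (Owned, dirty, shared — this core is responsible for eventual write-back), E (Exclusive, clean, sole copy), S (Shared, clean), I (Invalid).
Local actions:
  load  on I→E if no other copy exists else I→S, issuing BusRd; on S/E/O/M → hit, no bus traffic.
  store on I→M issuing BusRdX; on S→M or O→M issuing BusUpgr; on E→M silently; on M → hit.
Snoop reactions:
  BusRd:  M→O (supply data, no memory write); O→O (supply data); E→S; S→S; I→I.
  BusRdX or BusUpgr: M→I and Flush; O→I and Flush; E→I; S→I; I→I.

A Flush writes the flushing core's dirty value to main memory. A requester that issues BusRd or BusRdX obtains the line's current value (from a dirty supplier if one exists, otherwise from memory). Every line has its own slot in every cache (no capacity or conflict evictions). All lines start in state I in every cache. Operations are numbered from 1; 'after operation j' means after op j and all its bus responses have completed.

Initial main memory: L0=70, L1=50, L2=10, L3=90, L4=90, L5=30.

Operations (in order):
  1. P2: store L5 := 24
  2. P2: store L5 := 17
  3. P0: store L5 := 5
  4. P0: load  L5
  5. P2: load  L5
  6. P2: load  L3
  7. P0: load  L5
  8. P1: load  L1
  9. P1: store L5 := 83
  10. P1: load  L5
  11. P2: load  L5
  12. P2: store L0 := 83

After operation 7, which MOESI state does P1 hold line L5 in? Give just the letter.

state = I

  op1 P2: store L5 := 24 → I/I/M on L5; bus BusRdX; mem=30
  op2 P2: store L5 := 17 → I/I/M on L5; bus (none); mem=30
  op3 P0: store L5 := 5 → M/I/I on L5; bus BusRdX Flush; mem=17
  op4 P0: load  L5 → M/I/I on L5; bus (none); mem=17
  op5 P2: load  L5 → O/I/S on L5; bus BusRd; mem=17
  op6 P2: load  L3 → I/I/E on L3; bus BusRd; mem=90
  op7 P0: load  L5 → O/I/S on L5; bus (none); mem=17
  op8 P1: load  L1 → I/E/I on L1; bus BusRd; mem=50
  op9 P1: store L5 := 83 → I/M/I on L5; bus BusRdX Flush; mem=5
  op10 P1: load  L5 → I/M/I on L5; bus (none); mem=5
  op11 P2: load  L5 → I/O/S on L5; bus BusRd; mem=5
  op12 P2: store L0 := 83 → I/I/M on L0; bus BusRdX; mem=70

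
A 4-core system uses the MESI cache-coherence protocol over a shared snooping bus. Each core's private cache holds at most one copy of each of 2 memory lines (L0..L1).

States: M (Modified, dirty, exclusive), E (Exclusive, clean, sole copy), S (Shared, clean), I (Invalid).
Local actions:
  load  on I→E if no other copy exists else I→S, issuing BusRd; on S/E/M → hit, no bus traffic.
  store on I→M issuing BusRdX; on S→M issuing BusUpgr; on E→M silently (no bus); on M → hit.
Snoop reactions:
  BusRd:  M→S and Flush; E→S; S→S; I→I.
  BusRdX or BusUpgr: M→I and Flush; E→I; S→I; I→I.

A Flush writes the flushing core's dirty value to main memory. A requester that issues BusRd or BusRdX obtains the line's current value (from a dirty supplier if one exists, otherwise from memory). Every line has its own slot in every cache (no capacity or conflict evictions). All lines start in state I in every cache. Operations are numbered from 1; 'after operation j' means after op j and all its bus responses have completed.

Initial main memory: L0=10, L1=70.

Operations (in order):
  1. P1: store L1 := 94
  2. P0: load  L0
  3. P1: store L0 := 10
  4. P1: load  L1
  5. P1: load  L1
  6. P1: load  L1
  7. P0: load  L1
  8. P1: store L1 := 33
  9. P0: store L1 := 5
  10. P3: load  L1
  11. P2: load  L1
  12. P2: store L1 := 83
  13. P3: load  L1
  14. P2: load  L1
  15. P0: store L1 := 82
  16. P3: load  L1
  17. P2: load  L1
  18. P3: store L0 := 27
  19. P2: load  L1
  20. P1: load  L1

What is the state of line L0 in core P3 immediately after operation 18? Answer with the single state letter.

[1] P1: store L1 := 94 | P0:I, P1:M(94), P2:I, P3:I | bus: BusRdX
[2] P0: load  L0 | P0:E(10), P1:I, P2:I, P3:I | bus: BusRd
[3] P1: store L0 := 10 | P0:I, P1:M(10), P2:I, P3:I | bus: BusRdX
[4] P1: load  L1 | P0:I, P1:M(94), P2:I, P3:I | bus: none
[5] P1: load  L1 | P0:I, P1:M(94), P2:I, P3:I | bus: none
[6] P1: load  L1 | P0:I, P1:M(94), P2:I, P3:I | bus: none
[7] P0: load  L1 | P0:S(94), P1:S(94), P2:I, P3:I | bus: BusRd,Flush
[8] P1: store L1 := 33 | P0:I, P1:M(33), P2:I, P3:I | bus: BusUpgr
[9] P0: store L1 := 5 | P0:M(5), P1:I, P2:I, P3:I | bus: BusRdX,Flush
[10] P3: load  L1 | P0:S(5), P1:I, P2:I, P3:S(5) | bus: BusRd,Flush
[11] P2: load  L1 | P0:S(5), P1:I, P2:S(5), P3:S(5) | bus: BusRd
[12] P2: store L1 := 83 | P0:I, P1:I, P2:M(83), P3:I | bus: BusUpgr
[13] P3: load  L1 | P0:I, P1:I, P2:S(83), P3:S(83) | bus: BusRd,Flush
[14] P2: load  L1 | P0:I, P1:I, P2:S(83), P3:S(83) | bus: none
[15] P0: store L1 := 82 | P0:M(82), P1:I, P2:I, P3:I | bus: BusRdX
[16] P3: load  L1 | P0:S(82), P1:I, P2:I, P3:S(82) | bus: BusRd,Flush
[17] P2: load  L1 | P0:S(82), P1:I, P2:S(82), P3:S(82) | bus: BusRd
[18] P3: store L0 := 27 | P0:I, P1:I, P2:I, P3:M(27) | bus: BusRdX,Flush
[19] P2: load  L1 | P0:S(82), P1:I, P2:S(82), P3:S(82) | bus: none
[20] P1: load  L1 | P0:S(82), P1:S(82), P2:S(82), P3:S(82) | bus: BusRd

state = M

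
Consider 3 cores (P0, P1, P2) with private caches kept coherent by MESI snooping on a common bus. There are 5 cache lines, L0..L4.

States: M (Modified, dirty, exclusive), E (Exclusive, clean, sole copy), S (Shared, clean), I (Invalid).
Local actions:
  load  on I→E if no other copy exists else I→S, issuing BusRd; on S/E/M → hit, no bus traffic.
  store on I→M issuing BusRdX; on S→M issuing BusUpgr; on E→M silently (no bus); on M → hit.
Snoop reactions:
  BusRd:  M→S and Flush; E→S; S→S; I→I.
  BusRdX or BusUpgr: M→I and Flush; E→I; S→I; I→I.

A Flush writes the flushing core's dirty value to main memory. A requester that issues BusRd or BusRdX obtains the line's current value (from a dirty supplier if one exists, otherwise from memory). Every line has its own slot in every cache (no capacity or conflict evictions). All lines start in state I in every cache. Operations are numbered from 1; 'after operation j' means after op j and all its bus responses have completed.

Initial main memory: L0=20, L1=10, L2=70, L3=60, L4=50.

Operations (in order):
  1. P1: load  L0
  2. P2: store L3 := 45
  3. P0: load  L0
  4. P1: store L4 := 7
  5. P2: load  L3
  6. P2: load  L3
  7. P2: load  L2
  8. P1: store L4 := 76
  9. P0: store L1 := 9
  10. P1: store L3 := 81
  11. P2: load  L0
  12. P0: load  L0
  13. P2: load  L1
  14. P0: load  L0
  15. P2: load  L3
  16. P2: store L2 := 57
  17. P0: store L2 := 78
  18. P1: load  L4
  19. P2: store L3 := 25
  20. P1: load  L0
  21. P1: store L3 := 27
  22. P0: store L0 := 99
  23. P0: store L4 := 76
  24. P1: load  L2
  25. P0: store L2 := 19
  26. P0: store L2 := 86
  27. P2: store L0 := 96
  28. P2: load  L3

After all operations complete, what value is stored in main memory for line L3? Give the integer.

[1] P1: load  L0 | P0:I, P1:E(20), P2:I | bus: BusRd
[2] P2: store L3 := 45 | P0:I, P1:I, P2:M(45) | bus: BusRdX
[3] P0: load  L0 | P0:S(20), P1:S(20), P2:I | bus: BusRd
[4] P1: store L4 := 7 | P0:I, P1:M(7), P2:I | bus: BusRdX
[5] P2: load  L3 | P0:I, P1:I, P2:M(45) | bus: none
[6] P2: load  L3 | P0:I, P1:I, P2:M(45) | bus: none
[7] P2: load  L2 | P0:I, P1:I, P2:E(70) | bus: BusRd
[8] P1: store L4 := 76 | P0:I, P1:M(76), P2:I | bus: none
[9] P0: store L1 := 9 | P0:M(9), P1:I, P2:I | bus: BusRdX
[10] P1: store L3 := 81 | P0:I, P1:M(81), P2:I | bus: BusRdX,Flush
[11] P2: load  L0 | P0:S(20), P1:S(20), P2:S(20) | bus: BusRd
[12] P0: load  L0 | P0:S(20), P1:S(20), P2:S(20) | bus: none
[13] P2: load  L1 | P0:S(9), P1:I, P2:S(9) | bus: BusRd,Flush
[14] P0: load  L0 | P0:S(20), P1:S(20), P2:S(20) | bus: none
[15] P2: load  L3 | P0:I, P1:S(81), P2:S(81) | bus: BusRd,Flush
[16] P2: store L2 := 57 | P0:I, P1:I, P2:M(57) | bus: none
[17] P0: store L2 := 78 | P0:M(78), P1:I, P2:I | bus: BusRdX,Flush
[18] P1: load  L4 | P0:I, P1:M(76), P2:I | bus: none
[19] P2: store L3 := 25 | P0:I, P1:I, P2:M(25) | bus: BusUpgr
[20] P1: load  L0 | P0:S(20), P1:S(20), P2:S(20) | bus: none
[21] P1: store L3 := 27 | P0:I, P1:M(27), P2:I | bus: BusRdX,Flush
[22] P0: store L0 := 99 | P0:M(99), P1:I, P2:I | bus: BusUpgr
[23] P0: store L4 := 76 | P0:M(76), P1:I, P2:I | bus: BusRdX,Flush
[24] P1: load  L2 | P0:S(78), P1:S(78), P2:I | bus: BusRd,Flush
[25] P0: store L2 := 19 | P0:M(19), P1:I, P2:I | bus: BusUpgr
[26] P0: store L2 := 86 | P0:M(86), P1:I, P2:I | bus: none
[27] P2: store L0 := 96 | P0:I, P1:I, P2:M(96) | bus: BusRdX,Flush
[28] P2: load  L3 | P0:I, P1:S(27), P2:S(27) | bus: BusRd,Flush

memory[L3] = 27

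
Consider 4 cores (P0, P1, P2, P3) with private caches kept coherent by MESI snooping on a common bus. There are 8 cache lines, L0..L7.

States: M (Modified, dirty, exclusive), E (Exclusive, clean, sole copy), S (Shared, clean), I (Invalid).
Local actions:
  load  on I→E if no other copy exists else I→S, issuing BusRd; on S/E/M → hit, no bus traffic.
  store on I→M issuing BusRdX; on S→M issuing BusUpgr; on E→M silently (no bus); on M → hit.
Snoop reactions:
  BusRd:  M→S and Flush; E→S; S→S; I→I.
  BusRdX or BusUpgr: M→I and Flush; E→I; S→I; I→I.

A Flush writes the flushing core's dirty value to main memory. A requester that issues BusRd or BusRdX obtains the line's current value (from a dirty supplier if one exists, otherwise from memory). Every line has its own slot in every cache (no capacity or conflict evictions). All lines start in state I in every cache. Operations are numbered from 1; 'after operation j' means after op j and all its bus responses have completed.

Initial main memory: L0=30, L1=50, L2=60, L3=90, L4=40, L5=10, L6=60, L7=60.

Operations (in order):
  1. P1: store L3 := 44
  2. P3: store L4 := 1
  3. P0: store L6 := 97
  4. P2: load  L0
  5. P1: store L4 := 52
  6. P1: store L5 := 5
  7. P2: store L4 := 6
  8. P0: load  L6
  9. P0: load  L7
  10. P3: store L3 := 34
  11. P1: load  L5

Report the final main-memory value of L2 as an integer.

step 1: P1: store L3 := 44  ⟶  IMII  (L3)  txn=BusRdX  M[L3]=90
step 2: P3: store L4 := 1  ⟶  IIIM  (L4)  txn=BusRdX  M[L4]=40
step 3: P0: store L6 := 97  ⟶  MIII  (L6)  txn=BusRdX  M[L6]=60
step 4: P2: load  L0  ⟶  IIEI  (L0)  txn=BusRd  M[L0]=30
step 5: P1: store L4 := 52  ⟶  IMII  (L4)  txn=BusRdX+Flush  M[L4]=1
step 6: P1: store L5 := 5  ⟶  IMII  (L5)  txn=BusRdX  M[L5]=10
step 7: P2: store L4 := 6  ⟶  IIMI  (L4)  txn=BusRdX+Flush  M[L4]=52
step 8: P0: load  L6  ⟶  MIII  (L6)  txn=∅  M[L6]=60
step 9: P0: load  L7  ⟶  EIII  (L7)  txn=BusRd  M[L7]=60
step 10: P3: store L3 := 34  ⟶  IIIM  (L3)  txn=BusRdX+Flush  M[L3]=44
step 11: P1: load  L5  ⟶  IMII  (L5)  txn=∅  M[L5]=10

memory[L2] = 60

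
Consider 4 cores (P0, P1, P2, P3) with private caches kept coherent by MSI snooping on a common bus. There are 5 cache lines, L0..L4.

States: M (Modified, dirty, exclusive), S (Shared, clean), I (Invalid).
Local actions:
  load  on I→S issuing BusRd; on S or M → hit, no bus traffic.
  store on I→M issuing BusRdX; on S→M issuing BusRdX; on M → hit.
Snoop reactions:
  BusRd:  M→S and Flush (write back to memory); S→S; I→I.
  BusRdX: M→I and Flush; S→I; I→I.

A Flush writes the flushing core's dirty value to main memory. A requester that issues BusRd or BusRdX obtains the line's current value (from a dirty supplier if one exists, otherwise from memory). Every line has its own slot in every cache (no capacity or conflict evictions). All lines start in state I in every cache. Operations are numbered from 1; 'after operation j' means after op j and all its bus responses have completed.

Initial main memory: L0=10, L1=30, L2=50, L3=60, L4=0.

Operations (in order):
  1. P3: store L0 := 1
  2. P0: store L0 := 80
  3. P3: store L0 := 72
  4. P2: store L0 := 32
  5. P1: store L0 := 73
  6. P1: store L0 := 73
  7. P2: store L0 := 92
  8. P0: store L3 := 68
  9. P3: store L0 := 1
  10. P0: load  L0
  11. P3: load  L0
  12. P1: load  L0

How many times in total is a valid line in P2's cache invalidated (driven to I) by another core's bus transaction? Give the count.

1. P3: store L0 := 1  bus=[BusRdX]  L0: P0=I P1=I P2=I P3=M  mem[L0]=10
2. P0: store L0 := 80  bus=[BusRdX,Flush]  L0: P0=M P1=I P2=I P3=I  mem[L0]=1
3. P3: store L0 := 72  bus=[BusRdX,Flush]  L0: P0=I P1=I P2=I P3=M  mem[L0]=80
4. P2: store L0 := 32  bus=[BusRdX,Flush]  L0: P0=I P1=I P2=M P3=I  mem[L0]=72
5. P1: store L0 := 73  bus=[BusRdX,Flush]  L0: P0=I P1=M P2=I P3=I  mem[L0]=32
6. P1: store L0 := 73  bus=[-]  L0: P0=I P1=M P2=I P3=I  mem[L0]=32
7. P2: store L0 := 92  bus=[BusRdX,Flush]  L0: P0=I P1=I P2=M P3=I  mem[L0]=73
8. P0: store L3 := 68  bus=[BusRdX]  L3: P0=M P1=I P2=I P3=I  mem[L3]=60
9. P3: store L0 := 1  bus=[BusRdX,Flush]  L0: P0=I P1=I P2=I P3=M  mem[L0]=92
10. P0: load  L0  bus=[BusRd,Flush]  L0: P0=S P1=I P2=I P3=S  mem[L0]=1
11. P3: load  L0  bus=[-]  L0: P0=S P1=I P2=I P3=S  mem[L0]=1
12. P1: load  L0  bus=[BusRd]  L0: P0=S P1=S P2=I P3=S  mem[L0]=1

invalidations = 2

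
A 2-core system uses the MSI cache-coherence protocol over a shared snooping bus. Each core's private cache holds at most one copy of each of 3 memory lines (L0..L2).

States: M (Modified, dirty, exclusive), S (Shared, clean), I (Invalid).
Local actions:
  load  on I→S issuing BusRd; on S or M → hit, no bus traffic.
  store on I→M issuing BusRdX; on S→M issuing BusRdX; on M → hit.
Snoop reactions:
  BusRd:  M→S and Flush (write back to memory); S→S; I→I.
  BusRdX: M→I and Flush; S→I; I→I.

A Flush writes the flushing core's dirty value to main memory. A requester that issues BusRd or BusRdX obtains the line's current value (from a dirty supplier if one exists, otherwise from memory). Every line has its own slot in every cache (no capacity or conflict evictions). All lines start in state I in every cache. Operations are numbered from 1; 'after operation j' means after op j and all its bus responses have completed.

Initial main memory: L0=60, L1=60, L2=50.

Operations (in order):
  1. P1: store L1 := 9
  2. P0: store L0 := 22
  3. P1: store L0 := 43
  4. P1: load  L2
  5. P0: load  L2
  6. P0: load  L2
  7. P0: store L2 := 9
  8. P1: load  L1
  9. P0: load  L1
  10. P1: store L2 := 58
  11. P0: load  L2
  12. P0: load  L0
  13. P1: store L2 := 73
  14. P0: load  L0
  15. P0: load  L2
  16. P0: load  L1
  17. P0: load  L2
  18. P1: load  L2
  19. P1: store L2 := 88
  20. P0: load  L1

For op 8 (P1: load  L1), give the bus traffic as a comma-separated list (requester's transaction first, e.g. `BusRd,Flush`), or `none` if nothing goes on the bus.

1. P1: store L1 := 9  bus=[BusRdX]  L1: P0=I P1=M  mem[L1]=60
2. P0: store L0 := 22  bus=[BusRdX]  L0: P0=M P1=I  mem[L0]=60
3. P1: store L0 := 43  bus=[BusRdX,Flush]  L0: P0=I P1=M  mem[L0]=22
4. P1: load  L2  bus=[BusRd]  L2: P0=I P1=S  mem[L2]=50
5. P0: load  L2  bus=[BusRd]  L2: P0=S P1=S  mem[L2]=50
6. P0: load  L2  bus=[-]  L2: P0=S P1=S  mem[L2]=50
7. P0: store L2 := 9  bus=[BusRdX]  L2: P0=M P1=I  mem[L2]=50
8. P1: load  L1  bus=[-]  L1: P0=I P1=M  mem[L1]=60
9. P0: load  L1  bus=[BusRd,Flush]  L1: P0=S P1=S  mem[L1]=9
10. P1: store L2 := 58  bus=[BusRdX,Flush]  L2: P0=I P1=M  mem[L2]=9
11. P0: load  L2  bus=[BusRd,Flush]  L2: P0=S P1=S  mem[L2]=58
12. P0: load  L0  bus=[BusRd,Flush]  L0: P0=S P1=S  mem[L0]=43
13. P1: store L2 := 73  bus=[BusRdX]  L2: P0=I P1=M  mem[L2]=58
14. P0: load  L0  bus=[-]  L0: P0=S P1=S  mem[L0]=43
15. P0: load  L2  bus=[BusRd,Flush]  L2: P0=S P1=S  mem[L2]=73
16. P0: load  L1  bus=[-]  L1: P0=S P1=S  mem[L1]=9
17. P0: load  L2  bus=[-]  L2: P0=S P1=S  mem[L2]=73
18. P1: load  L2  bus=[-]  L2: P0=S P1=S  mem[L2]=73
19. P1: store L2 := 88  bus=[BusRdX]  L2: P0=I P1=M  mem[L2]=73
20. P0: load  L1  bus=[-]  L1: P0=S P1=S  mem[L1]=9

bus = none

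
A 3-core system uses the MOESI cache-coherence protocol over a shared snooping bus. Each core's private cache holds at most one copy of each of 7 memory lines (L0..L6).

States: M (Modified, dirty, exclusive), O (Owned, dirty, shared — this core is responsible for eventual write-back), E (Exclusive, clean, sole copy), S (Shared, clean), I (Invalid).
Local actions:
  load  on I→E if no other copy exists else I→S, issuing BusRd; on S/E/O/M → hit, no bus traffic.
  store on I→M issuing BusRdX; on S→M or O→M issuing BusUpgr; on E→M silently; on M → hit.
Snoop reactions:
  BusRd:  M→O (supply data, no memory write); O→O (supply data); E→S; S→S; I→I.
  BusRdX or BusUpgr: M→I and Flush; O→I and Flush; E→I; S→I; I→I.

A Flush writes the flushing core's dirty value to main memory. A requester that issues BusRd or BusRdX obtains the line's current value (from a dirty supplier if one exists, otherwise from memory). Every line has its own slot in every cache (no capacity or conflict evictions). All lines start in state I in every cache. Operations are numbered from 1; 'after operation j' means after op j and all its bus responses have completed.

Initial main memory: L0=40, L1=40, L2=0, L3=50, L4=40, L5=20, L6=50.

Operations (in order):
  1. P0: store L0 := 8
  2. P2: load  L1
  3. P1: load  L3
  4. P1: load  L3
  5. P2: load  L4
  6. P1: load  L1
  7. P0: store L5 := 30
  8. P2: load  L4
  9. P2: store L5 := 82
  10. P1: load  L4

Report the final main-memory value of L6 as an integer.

1. P0: store L0 := 8  bus=[BusRdX]  L0: P0=M P1=I P2=I  mem[L0]=40
2. P2: load  L1  bus=[BusRd]  L1: P0=I P1=I P2=E  mem[L1]=40
3. P1: load  L3  bus=[BusRd]  L3: P0=I P1=E P2=I  mem[L3]=50
4. P1: load  L3  bus=[-]  L3: P0=I P1=E P2=I  mem[L3]=50
5. P2: load  L4  bus=[BusRd]  L4: P0=I P1=I P2=E  mem[L4]=40
6. P1: load  L1  bus=[BusRd]  L1: P0=I P1=S P2=S  mem[L1]=40
7. P0: store L5 := 30  bus=[BusRdX]  L5: P0=M P1=I P2=I  mem[L5]=20
8. P2: load  L4  bus=[-]  L4: P0=I P1=I P2=E  mem[L4]=40
9. P2: store L5 := 82  bus=[BusRdX,Flush]  L5: P0=I P1=I P2=M  mem[L5]=30
10. P1: load  L4  bus=[BusRd]  L4: P0=I P1=S P2=S  mem[L4]=40

memory[L6] = 50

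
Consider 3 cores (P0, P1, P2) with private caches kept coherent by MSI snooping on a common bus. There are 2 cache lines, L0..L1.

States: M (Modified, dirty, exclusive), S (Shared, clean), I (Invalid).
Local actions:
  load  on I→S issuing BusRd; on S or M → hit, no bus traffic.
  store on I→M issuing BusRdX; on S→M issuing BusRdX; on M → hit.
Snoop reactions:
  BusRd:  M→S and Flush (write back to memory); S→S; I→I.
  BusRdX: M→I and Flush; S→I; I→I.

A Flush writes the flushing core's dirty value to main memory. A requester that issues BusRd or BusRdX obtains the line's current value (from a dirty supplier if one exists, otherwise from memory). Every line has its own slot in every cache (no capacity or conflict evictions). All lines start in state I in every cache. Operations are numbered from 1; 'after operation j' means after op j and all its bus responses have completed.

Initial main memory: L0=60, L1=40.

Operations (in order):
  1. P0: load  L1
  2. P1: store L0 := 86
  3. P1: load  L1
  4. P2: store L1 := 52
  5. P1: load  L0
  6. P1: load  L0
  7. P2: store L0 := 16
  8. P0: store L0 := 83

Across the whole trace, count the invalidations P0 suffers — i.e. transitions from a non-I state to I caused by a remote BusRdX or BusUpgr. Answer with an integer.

[1] P0: load  L1 | P0:S(40), P1:I, P2:I | bus: BusRd
[2] P1: store L0 := 86 | P0:I, P1:M(86), P2:I | bus: BusRdX
[3] P1: load  L1 | P0:S(40), P1:S(40), P2:I | bus: BusRd
[4] P2: store L1 := 52 | P0:I, P1:I, P2:M(52) | bus: BusRdX
[5] P1: load  L0 | P0:I, P1:M(86), P2:I | bus: none
[6] P1: load  L0 | P0:I, P1:M(86), P2:I | bus: none
[7] P2: store L0 := 16 | P0:I, P1:I, P2:M(16) | bus: BusRdX,Flush
[8] P0: store L0 := 83 | P0:M(83), P1:I, P2:I | bus: BusRdX,Flush

invalidations = 1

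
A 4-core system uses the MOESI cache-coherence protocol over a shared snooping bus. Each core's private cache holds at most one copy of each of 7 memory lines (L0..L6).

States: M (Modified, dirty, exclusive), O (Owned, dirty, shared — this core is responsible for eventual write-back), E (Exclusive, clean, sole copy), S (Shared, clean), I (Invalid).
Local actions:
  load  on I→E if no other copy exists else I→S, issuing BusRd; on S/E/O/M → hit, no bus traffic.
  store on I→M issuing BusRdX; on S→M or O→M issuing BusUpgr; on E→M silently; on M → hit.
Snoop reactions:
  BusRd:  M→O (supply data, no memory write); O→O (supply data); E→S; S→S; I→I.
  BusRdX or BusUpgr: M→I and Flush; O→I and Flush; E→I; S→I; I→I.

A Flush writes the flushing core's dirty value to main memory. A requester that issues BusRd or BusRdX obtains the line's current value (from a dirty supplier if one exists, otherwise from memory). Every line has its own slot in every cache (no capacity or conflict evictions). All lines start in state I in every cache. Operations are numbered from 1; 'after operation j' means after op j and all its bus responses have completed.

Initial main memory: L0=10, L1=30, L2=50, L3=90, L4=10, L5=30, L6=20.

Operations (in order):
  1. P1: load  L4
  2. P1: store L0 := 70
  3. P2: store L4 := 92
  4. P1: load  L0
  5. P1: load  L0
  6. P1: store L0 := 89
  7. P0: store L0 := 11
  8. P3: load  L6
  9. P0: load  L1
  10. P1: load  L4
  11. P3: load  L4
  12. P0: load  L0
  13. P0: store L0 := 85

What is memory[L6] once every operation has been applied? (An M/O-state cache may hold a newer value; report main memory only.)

memory[L6] = 20

1. P1: load  L4  bus=[BusRd]  L4: P0=I P1=E P2=I P3=I  mem[L4]=10
2. P1: store L0 := 70  bus=[BusRdX]  L0: P0=I P1=M P2=I P3=I  mem[L0]=10
3. P2: store L4 := 92  bus=[BusRdX]  L4: P0=I P1=I P2=M P3=I  mem[L4]=10
4. P1: load  L0  bus=[-]  L0: P0=I P1=M P2=I P3=I  mem[L0]=10
5. P1: load  L0  bus=[-]  L0: P0=I P1=M P2=I P3=I  mem[L0]=10
6. P1: store L0 := 89  bus=[-]  L0: P0=I P1=M P2=I P3=I  mem[L0]=10
7. P0: store L0 := 11  bus=[BusRdX,Flush]  L0: P0=M P1=I P2=I P3=I  mem[L0]=89
8. P3: load  L6  bus=[BusRd]  L6: P0=I P1=I P2=I P3=E  mem[L6]=20
9. P0: load  L1  bus=[BusRd]  L1: P0=E P1=I P2=I P3=I  mem[L1]=30
10. P1: load  L4  bus=[BusRd]  L4: P0=I P1=S P2=O P3=I  mem[L4]=10
11. P3: load  L4  bus=[BusRd]  L4: P0=I P1=S P2=O P3=S  mem[L4]=10
12. P0: load  L0  bus=[-]  L0: P0=M P1=I P2=I P3=I  mem[L0]=89
13. P0: store L0 := 85  bus=[-]  L0: P0=M P1=I P2=I P3=I  mem[L0]=89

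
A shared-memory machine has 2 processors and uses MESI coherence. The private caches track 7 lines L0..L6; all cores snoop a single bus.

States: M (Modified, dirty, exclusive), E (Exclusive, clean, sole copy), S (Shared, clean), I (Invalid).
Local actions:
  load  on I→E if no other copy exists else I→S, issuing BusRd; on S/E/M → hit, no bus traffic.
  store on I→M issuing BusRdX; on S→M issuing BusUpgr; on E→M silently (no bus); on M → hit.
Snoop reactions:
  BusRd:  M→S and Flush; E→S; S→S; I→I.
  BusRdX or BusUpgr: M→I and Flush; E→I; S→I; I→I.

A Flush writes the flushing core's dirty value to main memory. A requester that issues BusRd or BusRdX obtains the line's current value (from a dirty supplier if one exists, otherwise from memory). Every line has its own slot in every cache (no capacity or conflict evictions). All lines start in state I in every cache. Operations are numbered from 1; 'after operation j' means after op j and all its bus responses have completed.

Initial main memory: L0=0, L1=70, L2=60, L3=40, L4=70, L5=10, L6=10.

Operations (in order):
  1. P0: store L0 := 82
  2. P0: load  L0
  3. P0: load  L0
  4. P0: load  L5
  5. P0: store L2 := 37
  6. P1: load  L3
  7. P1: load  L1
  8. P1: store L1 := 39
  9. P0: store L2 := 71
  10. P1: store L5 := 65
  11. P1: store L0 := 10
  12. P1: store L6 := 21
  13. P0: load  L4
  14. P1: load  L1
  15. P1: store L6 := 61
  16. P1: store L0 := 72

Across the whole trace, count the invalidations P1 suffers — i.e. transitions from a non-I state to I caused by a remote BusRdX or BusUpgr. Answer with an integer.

invalidations = 0

[1] P0: store L0 := 82 | P0:M(82), P1:I | bus: BusRdX
[2] P0: load  L0 | P0:M(82), P1:I | bus: none
[3] P0: load  L0 | P0:M(82), P1:I | bus: none
[4] P0: load  L5 | P0:E(10), P1:I | bus: BusRd
[5] P0: store L2 := 37 | P0:M(37), P1:I | bus: BusRdX
[6] P1: load  L3 | P0:I, P1:E(40) | bus: BusRd
[7] P1: load  L1 | P0:I, P1:E(70) | bus: BusRd
[8] P1: store L1 := 39 | P0:I, P1:M(39) | bus: none
[9] P0: store L2 := 71 | P0:M(71), P1:I | bus: none
[10] P1: store L5 := 65 | P0:I, P1:M(65) | bus: BusRdX
[11] P1: store L0 := 10 | P0:I, P1:M(10) | bus: BusRdX,Flush
[12] P1: store L6 := 21 | P0:I, P1:M(21) | bus: BusRdX
[13] P0: load  L4 | P0:E(70), P1:I | bus: BusRd
[14] P1: load  L1 | P0:I, P1:M(39) | bus: none
[15] P1: store L6 := 61 | P0:I, P1:M(61) | bus: none
[16] P1: store L0 := 72 | P0:I, P1:M(72) | bus: none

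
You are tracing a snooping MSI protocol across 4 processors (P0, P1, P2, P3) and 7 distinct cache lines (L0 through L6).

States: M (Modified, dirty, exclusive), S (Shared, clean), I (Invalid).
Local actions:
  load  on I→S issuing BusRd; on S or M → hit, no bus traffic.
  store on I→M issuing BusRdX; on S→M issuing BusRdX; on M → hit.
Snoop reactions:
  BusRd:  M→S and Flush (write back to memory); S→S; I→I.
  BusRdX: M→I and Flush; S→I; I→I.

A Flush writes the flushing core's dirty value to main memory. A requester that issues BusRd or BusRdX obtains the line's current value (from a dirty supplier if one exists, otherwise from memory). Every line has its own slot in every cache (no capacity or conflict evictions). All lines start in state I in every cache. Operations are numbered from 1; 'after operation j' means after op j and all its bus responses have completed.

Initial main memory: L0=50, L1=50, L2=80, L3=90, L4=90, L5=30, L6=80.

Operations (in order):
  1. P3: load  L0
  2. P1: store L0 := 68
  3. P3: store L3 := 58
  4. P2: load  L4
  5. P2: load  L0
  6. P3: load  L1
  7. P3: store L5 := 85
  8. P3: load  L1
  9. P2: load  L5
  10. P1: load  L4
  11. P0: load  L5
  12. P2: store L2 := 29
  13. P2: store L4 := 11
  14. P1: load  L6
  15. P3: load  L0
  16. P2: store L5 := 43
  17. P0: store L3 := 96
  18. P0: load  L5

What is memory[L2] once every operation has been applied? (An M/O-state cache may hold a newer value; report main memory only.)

[1] P3: load  L0 | P0:I, P1:I, P2:I, P3:S(50) | bus: BusRd
[2] P1: store L0 := 68 | P0:I, P1:M(68), P2:I, P3:I | bus: BusRdX
[3] P3: store L3 := 58 | P0:I, P1:I, P2:I, P3:M(58) | bus: BusRdX
[4] P2: load  L4 | P0:I, P1:I, P2:S(90), P3:I | bus: BusRd
[5] P2: load  L0 | P0:I, P1:S(68), P2:S(68), P3:I | bus: BusRd,Flush
[6] P3: load  L1 | P0:I, P1:I, P2:I, P3:S(50) | bus: BusRd
[7] P3: store L5 := 85 | P0:I, P1:I, P2:I, P3:M(85) | bus: BusRdX
[8] P3: load  L1 | P0:I, P1:I, P2:I, P3:S(50) | bus: none
[9] P2: load  L5 | P0:I, P1:I, P2:S(85), P3:S(85) | bus: BusRd,Flush
[10] P1: load  L4 | P0:I, P1:S(90), P2:S(90), P3:I | bus: BusRd
[11] P0: load  L5 | P0:S(85), P1:I, P2:S(85), P3:S(85) | bus: BusRd
[12] P2: store L2 := 29 | P0:I, P1:I, P2:M(29), P3:I | bus: BusRdX
[13] P2: store L4 := 11 | P0:I, P1:I, P2:M(11), P3:I | bus: BusRdX
[14] P1: load  L6 | P0:I, P1:S(80), P2:I, P3:I | bus: BusRd
[15] P3: load  L0 | P0:I, P1:S(68), P2:S(68), P3:S(68) | bus: BusRd
[16] P2: store L5 := 43 | P0:I, P1:I, P2:M(43), P3:I | bus: BusRdX
[17] P0: store L3 := 96 | P0:M(96), P1:I, P2:I, P3:I | bus: BusRdX,Flush
[18] P0: load  L5 | P0:S(43), P1:I, P2:S(43), P3:I | bus: BusRd,Flush

memory[L2] = 80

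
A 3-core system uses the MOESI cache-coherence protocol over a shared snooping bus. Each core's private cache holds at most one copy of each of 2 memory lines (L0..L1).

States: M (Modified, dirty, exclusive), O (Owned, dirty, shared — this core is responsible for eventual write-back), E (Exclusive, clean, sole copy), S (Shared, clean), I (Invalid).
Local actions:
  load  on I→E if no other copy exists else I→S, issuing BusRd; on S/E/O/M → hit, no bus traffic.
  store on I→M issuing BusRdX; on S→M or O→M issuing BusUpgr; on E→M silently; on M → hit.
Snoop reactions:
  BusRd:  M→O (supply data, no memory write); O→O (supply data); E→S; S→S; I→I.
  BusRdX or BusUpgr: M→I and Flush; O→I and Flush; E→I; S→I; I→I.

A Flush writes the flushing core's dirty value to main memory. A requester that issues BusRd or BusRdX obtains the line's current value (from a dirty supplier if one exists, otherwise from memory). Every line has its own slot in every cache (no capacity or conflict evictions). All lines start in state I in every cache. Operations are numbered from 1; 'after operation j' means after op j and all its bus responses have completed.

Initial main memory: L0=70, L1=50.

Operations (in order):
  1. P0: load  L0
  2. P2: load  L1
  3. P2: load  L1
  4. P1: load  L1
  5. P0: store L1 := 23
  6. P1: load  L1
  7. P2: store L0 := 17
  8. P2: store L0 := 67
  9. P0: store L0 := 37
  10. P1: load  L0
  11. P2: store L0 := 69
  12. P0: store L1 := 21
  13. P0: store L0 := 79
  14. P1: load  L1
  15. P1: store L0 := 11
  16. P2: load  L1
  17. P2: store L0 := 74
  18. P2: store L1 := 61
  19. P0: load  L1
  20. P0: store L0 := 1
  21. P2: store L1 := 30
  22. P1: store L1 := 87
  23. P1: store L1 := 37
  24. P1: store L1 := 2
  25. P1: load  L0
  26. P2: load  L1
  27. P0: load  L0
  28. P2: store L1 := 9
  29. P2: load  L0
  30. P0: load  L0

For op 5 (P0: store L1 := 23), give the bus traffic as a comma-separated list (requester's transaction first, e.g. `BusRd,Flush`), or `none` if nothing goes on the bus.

step 1: P0: load  L0  ⟶  EII  (L0)  txn=BusRd  M[L0]=70
step 2: P2: load  L1  ⟶  IIE  (L1)  txn=BusRd  M[L1]=50
step 3: P2: load  L1  ⟶  IIE  (L1)  txn=∅  M[L1]=50
step 4: P1: load  L1  ⟶  ISS  (L1)  txn=BusRd  M[L1]=50
step 5: P0: store L1 := 23  ⟶  MII  (L1)  txn=BusRdX  M[L1]=50
step 6: P1: load  L1  ⟶  OSI  (L1)  txn=BusRd  M[L1]=50
step 7: P2: store L0 := 17  ⟶  IIM  (L0)  txn=BusRdX  M[L0]=70
step 8: P2: store L0 := 67  ⟶  IIM  (L0)  txn=∅  M[L0]=70
step 9: P0: store L0 := 37  ⟶  MII  (L0)  txn=BusRdX+Flush  M[L0]=67
step 10: P1: load  L0  ⟶  OSI  (L0)  txn=BusRd  M[L0]=67
step 11: P2: store L0 := 69  ⟶  IIM  (L0)  txn=BusRdX+Flush  M[L0]=37
step 12: P0: store L1 := 21  ⟶  MII  (L1)  txn=BusUpgr  M[L1]=50
step 13: P0: store L0 := 79  ⟶  MII  (L0)  txn=BusRdX+Flush  M[L0]=69
step 14: P1: load  L1  ⟶  OSI  (L1)  txn=BusRd  M[L1]=50
step 15: P1: store L0 := 11  ⟶  IMI  (L0)  txn=BusRdX+Flush  M[L0]=79
step 16: P2: load  L1  ⟶  OSS  (L1)  txn=BusRd  M[L1]=50
step 17: P2: store L0 := 74  ⟶  IIM  (L0)  txn=BusRdX+Flush  M[L0]=11
step 18: P2: store L1 := 61  ⟶  IIM  (L1)  txn=BusUpgr+Flush  M[L1]=21
step 19: P0: load  L1  ⟶  SIO  (L1)  txn=BusRd  M[L1]=21
step 20: P0: store L0 := 1  ⟶  MII  (L0)  txn=BusRdX+Flush  M[L0]=74
step 21: P2: store L1 := 30  ⟶  IIM  (L1)  txn=BusUpgr  M[L1]=21
step 22: P1: store L1 := 87  ⟶  IMI  (L1)  txn=BusRdX+Flush  M[L1]=30
step 23: P1: store L1 := 37  ⟶  IMI  (L1)  txn=∅  M[L1]=30
step 24: P1: store L1 := 2  ⟶  IMI  (L1)  txn=∅  M[L1]=30
step 25: P1: load  L0  ⟶  OSI  (L0)  txn=BusRd  M[L0]=74
step 26: P2: load  L1  ⟶  IOS  (L1)  txn=BusRd  M[L1]=30
step 27: P0: load  L0  ⟶  OSI  (L0)  txn=∅  M[L0]=74
step 28: P2: store L1 := 9  ⟶  IIM  (L1)  txn=BusUpgr+Flush  M[L1]=2
step 29: P2: load  L0  ⟶  OSS  (L0)  txn=BusRd  M[L0]=74
step 30: P0: load  L0  ⟶  OSS  (L0)  txn=∅  M[L0]=74

bus = BusRdX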